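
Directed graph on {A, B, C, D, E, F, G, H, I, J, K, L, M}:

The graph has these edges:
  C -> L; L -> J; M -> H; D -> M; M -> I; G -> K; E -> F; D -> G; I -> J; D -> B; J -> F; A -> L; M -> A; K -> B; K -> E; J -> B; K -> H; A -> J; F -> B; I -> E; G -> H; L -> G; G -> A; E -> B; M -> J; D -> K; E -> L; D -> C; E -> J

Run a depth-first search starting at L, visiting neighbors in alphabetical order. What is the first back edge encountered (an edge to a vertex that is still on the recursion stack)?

A->L

DFS from L (visiting neighbors in alphabetical order); mark gray on enter, black on exit:
L gray
  G gray
    A gray
      J gray
        B gray
        B black
        F gray
          F→B: B black — skip
        F black
      J black
      A→L: L is gray → back edge
First back edge: A → L.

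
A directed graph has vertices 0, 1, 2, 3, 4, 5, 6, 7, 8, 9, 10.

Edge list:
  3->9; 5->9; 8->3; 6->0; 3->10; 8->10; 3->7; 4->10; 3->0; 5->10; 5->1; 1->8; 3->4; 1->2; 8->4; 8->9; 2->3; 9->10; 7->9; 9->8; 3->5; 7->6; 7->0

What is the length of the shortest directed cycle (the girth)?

2

For each vertex v, BFS finds the shortest path from v back to v.
The shortest such closed walk is 8 → 9 → 8, length 2.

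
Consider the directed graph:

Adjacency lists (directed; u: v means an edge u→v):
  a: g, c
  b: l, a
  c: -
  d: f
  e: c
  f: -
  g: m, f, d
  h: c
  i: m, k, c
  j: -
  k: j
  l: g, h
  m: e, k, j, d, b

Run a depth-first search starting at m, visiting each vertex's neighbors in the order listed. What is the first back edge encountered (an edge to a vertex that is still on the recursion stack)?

DFS from m (visiting each vertex's neighbors in the order listed); mark gray on enter, black on exit:
m gray
  e gray
    c gray
    c black
  e black
  k gray
    j gray
    j black
  k black
  m→j: j black — skip
  d gray
    f gray
    f black
  d black
  b gray
    l gray
      g gray
        g→m: m is gray → back edge
First back edge: g → m.

g->m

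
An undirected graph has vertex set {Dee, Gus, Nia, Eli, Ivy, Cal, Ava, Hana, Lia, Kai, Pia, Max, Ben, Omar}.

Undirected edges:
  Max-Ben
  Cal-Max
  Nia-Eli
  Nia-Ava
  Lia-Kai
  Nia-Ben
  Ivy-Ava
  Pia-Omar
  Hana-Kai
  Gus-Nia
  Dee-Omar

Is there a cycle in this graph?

No

DFS, tracking each vertex's parent; an edge to a visited non-parent vertex closes a cycle.
Start from Pia:
visit Pia (parent –)
  visit Omar (parent Pia)
    Omar–Pia: parent, skip
    visit Dee (parent Omar)
      Dee–Omar: parent, skip
visit Gus (parent –)
  visit Nia (parent Gus)
    visit Ava (parent Nia)
      visit Ivy (parent Ava)
        Ivy–Ava: parent, skip
      Ava–Nia: parent, skip
    visit Eli (parent Nia)
      Eli–Nia: parent, skip
    visit Ben (parent Nia)
      visit Max (parent Ben)
        visit Cal (parent Max)
          Cal–Max: parent, skip
        Max–Ben: parent, skip
      Ben–Nia: parent, skip
    Nia–Gus: parent, skip
visit Hana (parent –)
  visit Kai (parent Hana)
    visit Lia (parent Kai)
      Lia–Kai: parent, skip
    Kai–Hana: parent, skip
No non-parent visited neighbor found — the graph is a forest.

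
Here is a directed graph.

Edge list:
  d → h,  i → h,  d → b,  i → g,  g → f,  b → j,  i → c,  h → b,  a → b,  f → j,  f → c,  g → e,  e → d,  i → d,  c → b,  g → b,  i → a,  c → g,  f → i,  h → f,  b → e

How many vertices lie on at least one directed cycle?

A vertex is on a directed cycle iff it belongs to a strongly connected component of size ≥ 2 (or has a self-loop).
The vertices on cycles are {a, b, c, d, e, f, g, h, i} — 9 in total.

9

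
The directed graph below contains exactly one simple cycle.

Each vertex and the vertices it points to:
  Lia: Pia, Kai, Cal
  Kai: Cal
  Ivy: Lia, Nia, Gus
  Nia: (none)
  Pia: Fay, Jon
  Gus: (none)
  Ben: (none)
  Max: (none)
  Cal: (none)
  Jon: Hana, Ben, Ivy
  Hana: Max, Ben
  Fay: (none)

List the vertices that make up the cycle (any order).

Ivy, Jon, Lia, Pia

DFS with gray/black marking from Jon:
Jon gray
  Hana gray
    Max gray
    Max black
    Ben gray
    Ben black
  Hana black
  Jon→Ben: Ben black — skip
  Ivy gray
    Lia gray
      Pia gray
        Fay gray
        Fay black
        Pia→Jon: Jon is gray → back edge
Back edge closes the cycle Jon → Ivy → Lia → Pia → Jon; its vertices are {Ivy, Jon, Lia, Pia}.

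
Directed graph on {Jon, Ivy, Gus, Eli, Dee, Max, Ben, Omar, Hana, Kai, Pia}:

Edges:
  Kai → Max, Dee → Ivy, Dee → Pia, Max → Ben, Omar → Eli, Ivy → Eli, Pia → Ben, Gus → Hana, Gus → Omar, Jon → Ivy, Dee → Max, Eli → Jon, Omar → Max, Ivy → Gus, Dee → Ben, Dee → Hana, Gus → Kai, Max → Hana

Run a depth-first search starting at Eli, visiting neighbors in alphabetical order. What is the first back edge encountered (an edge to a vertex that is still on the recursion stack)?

DFS from Eli (visiting neighbors in alphabetical order); mark gray on enter, black on exit:
Eli gray
  Jon gray
    Ivy gray
      Ivy→Eli: Eli is gray → back edge
First back edge: Ivy → Eli.

Ivy->Eli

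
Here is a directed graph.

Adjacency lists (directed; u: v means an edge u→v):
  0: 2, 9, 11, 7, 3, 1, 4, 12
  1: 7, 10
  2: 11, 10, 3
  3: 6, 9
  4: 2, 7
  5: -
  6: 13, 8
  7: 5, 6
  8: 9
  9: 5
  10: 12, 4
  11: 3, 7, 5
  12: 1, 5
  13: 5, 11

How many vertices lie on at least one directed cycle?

10

A vertex is on a directed cycle iff it belongs to a strongly connected component of size ≥ 2 (or has a self-loop).
The vertices on cycles are {1, 2, 3, 4, 6, 7, 10, 11, 12, 13} — 10 in total.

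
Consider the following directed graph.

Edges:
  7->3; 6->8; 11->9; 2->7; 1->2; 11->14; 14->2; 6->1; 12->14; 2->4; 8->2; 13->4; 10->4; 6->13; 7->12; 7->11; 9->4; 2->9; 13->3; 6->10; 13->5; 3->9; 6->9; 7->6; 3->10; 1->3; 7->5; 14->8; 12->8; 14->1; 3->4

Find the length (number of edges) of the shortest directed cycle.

4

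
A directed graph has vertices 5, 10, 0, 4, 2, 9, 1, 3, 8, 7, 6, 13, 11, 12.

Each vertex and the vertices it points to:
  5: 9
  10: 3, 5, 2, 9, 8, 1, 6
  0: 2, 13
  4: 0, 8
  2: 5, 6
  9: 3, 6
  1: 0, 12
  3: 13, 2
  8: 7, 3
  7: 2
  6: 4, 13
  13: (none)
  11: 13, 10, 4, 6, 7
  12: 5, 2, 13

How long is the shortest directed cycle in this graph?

For each vertex v, BFS finds the shortest path from v back to v.
The shortest such closed walk is 4 → 0 → 2 → 6 → 4, length 4.

4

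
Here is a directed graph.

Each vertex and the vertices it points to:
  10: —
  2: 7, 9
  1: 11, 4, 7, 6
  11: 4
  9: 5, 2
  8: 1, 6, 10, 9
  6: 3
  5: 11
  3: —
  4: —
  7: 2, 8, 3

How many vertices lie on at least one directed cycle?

5

A vertex is on a directed cycle iff it belongs to a strongly connected component of size ≥ 2 (or has a self-loop).
The vertices on cycles are {1, 2, 7, 8, 9} — 5 in total.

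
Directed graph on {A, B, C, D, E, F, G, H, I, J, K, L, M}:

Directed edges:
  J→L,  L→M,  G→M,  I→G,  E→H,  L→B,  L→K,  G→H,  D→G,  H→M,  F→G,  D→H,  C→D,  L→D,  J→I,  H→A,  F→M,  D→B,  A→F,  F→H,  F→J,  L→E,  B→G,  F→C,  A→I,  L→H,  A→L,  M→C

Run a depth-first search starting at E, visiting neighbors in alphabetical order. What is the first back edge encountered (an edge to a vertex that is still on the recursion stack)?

DFS from E (visiting neighbors in alphabetical order); mark gray on enter, black on exit:
E gray
  H gray
    A gray
      F gray
        C gray
          D gray
            B gray
              G gray
                G→H: H is gray → back edge
First back edge: G → H.

G→H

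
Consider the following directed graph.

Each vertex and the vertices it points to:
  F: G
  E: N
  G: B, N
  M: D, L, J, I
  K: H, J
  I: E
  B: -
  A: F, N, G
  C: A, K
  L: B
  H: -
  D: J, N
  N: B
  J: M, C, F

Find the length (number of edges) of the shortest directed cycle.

2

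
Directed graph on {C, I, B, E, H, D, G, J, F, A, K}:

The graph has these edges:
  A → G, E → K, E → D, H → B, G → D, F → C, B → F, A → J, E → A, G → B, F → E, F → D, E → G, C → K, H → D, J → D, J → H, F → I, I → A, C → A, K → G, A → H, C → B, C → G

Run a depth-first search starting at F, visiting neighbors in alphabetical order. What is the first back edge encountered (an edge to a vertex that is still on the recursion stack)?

DFS from F (visiting neighbors in alphabetical order); mark gray on enter, black on exit:
F gray
  C gray
    A gray
      G gray
        B gray
          B→F: F is gray → back edge
First back edge: B → F.

B->F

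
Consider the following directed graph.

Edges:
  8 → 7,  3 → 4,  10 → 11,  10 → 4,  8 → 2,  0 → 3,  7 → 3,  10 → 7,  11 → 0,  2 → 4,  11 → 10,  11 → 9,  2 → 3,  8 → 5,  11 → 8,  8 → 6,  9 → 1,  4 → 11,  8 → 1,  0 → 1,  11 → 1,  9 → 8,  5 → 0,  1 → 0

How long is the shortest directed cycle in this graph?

2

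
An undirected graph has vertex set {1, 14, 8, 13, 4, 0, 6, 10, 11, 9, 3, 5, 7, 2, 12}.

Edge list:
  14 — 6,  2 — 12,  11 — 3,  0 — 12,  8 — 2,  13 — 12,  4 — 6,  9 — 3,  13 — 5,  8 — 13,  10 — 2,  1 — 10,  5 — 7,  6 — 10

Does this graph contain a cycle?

Yes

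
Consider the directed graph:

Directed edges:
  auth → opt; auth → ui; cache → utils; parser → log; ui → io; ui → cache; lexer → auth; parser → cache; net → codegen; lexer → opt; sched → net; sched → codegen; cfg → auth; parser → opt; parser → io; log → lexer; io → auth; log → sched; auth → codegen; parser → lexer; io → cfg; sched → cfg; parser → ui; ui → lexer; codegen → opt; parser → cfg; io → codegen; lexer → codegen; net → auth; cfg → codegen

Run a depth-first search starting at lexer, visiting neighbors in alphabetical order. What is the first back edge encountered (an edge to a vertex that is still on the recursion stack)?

DFS from lexer (visiting neighbors in alphabetical order); mark gray on enter, black on exit:
lexer gray
  auth gray
    codegen gray
      opt gray
      opt black
    codegen black
    auth→opt: opt black — skip
    ui gray
      cache gray
        utils gray
        utils black
      cache black
      io gray
        io→auth: auth is gray → back edge
First back edge: io → auth.

io→auth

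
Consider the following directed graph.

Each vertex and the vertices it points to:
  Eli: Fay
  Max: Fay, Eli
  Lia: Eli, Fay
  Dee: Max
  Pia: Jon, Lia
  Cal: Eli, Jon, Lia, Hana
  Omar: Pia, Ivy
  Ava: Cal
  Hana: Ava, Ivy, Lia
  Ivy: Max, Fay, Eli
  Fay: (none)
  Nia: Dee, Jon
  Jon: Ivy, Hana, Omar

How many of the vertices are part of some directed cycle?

6

A vertex is on a directed cycle iff it belongs to a strongly connected component of size ≥ 2 (or has a self-loop).
The vertices on cycles are {Ava, Cal, Jon, Pia, Hana, Omar} — 6 in total.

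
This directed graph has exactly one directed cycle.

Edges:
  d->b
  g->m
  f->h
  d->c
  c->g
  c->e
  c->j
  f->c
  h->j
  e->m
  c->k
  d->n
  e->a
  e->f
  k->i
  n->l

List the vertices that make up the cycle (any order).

DFS with gray/black marking from c:
c gray
  e gray
    f gray
      f→c: c is gray → back edge
Back edge closes the cycle c → e → f → c; its vertices are {c, e, f}.

c, e, f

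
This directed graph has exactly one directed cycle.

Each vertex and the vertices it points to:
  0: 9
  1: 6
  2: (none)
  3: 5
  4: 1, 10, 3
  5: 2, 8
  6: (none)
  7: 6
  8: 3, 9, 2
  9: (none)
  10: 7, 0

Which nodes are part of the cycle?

DFS with gray/black marking from 3:
3 gray
  5 gray
    2 gray
    2 black
    8 gray
      8→3: 3 is gray → back edge
Back edge closes the cycle 3 → 5 → 8 → 3; its vertices are {3, 5, 8}.

3, 5, 8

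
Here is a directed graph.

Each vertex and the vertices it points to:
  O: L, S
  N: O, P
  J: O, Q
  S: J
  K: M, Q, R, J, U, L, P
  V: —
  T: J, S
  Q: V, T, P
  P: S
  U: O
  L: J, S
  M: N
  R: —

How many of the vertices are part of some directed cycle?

7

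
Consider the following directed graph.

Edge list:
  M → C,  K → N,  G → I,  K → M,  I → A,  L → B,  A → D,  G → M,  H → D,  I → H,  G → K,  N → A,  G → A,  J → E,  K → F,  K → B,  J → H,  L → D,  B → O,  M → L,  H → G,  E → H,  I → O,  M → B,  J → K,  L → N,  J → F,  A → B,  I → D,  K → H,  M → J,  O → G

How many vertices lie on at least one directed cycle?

A vertex is on a directed cycle iff it belongs to a strongly connected component of size ≥ 2 (or has a self-loop).
The vertices on cycles are {A, B, E, G, H, I, J, K, L, M, N, O} — 12 in total.

12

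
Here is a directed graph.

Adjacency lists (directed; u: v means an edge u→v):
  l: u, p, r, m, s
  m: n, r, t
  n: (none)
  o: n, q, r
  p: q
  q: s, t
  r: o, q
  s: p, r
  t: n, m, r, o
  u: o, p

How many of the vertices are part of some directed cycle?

7

A vertex is on a directed cycle iff it belongs to a strongly connected component of size ≥ 2 (or has a self-loop).
The vertices on cycles are {m, o, p, q, r, s, t} — 7 in total.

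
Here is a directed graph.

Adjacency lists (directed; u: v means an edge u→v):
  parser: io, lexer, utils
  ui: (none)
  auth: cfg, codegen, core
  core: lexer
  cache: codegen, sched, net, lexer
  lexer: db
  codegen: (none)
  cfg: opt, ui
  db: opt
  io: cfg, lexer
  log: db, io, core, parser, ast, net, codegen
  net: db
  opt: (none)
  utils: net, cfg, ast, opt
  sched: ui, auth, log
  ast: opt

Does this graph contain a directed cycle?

No

DFS with white/gray/black marking, starting from net:
net gray
  db gray
    opt gray
    opt black
  db black
net black
parser gray
  io gray
    cfg gray
      cfg→opt: opt black — skip
      ui gray
      ui black
    cfg black
    lexer gray
      lexer→db: db black — skip
    lexer black
  io black
  parser→lexer: lexer black — skip
  utils gray
    utils→net: net black — skip
    utils→cfg: cfg black — skip
    ast gray
      ast→opt: opt black — skip
    ast black
    utils→opt: opt black — skip
  utils black
parser black
auth gray
  auth→cfg: cfg black — skip
  codegen gray
  codegen black
  core gray
    core→lexer: lexer black — skip
  core black
auth black
cache gray
  cache→codegen: codegen black — skip
  sched gray
    sched→ui: ui black — skip
    sched→auth: auth black — skip
    log gray
      log→db: db black — skip
      log→io: io black — skip
      log→core: core black — skip
      log→parser: parser black — skip
      log→ast: ast black — skip
      log→net: net black — skip
      log→codegen: codegen black — skip
    log black
  sched black
  cache→net: net black — skip
  cache→lexer: lexer black — skip
cache black
Every edge goes to a white or black vertex — no back edge, so the graph is acyclic.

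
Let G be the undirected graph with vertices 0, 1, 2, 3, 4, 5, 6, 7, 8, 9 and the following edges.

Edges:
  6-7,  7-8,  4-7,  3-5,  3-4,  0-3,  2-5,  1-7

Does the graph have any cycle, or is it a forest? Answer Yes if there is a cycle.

DFS, tracking each vertex's parent; an edge to a visited non-parent vertex closes a cycle.
Start from 1:
visit 1 (parent –)
  visit 7 (parent 1)
    visit 4 (parent 7)
      4–7: parent, skip
      visit 3 (parent 4)
        visit 0 (parent 3)
          0–3: parent, skip
        visit 5 (parent 3)
          5–3: parent, skip
          visit 2 (parent 5)
            2–5: parent, skip
        3–4: parent, skip
    7–1: parent, skip
    visit 6 (parent 7)
      6–7: parent, skip
    visit 8 (parent 7)
      8–7: parent, skip
visit 9 (parent –)
No non-parent visited neighbor found — the graph is a forest.

No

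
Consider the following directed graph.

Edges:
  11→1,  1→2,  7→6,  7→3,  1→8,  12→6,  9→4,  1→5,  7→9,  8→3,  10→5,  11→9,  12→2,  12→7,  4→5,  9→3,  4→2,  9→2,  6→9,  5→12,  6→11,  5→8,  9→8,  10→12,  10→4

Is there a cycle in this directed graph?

DFS with white/gray/black marking, starting from 5:
5 gray
  12 gray
    6 gray
      9 gray
        8 gray
          3 gray
          3 black
        8 black
        9→3: 3 black — skip
        4 gray
          2 gray
          2 black
          4→5: 5 is gray → back edge
Back edge found, so a cycle exists: 5 → 12 → 6 → 9 → 4 → 5.

Yes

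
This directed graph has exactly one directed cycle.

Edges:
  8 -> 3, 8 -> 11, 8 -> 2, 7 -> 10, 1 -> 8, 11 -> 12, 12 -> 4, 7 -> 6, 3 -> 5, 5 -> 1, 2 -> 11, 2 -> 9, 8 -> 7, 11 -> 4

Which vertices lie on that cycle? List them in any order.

DFS with gray/black marking from 8:
8 gray
  2 gray
    9 gray
    9 black
    11 gray
      4 gray
      4 black
      12 gray
        12→4: 4 black — skip
      12 black
    11 black
  2 black
  7 gray
    6 gray
    6 black
    10 gray
    10 black
  7 black
  3 gray
    5 gray
      1 gray
        1→8: 8 is gray → back edge
Back edge closes the cycle 8 → 3 → 5 → 1 → 8; its vertices are {1, 3, 5, 8}.

1, 3, 5, 8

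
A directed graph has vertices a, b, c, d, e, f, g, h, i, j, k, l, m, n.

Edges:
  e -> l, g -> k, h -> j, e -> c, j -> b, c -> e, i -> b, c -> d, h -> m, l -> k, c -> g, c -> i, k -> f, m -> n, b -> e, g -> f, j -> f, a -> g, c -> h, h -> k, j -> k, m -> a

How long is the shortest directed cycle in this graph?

2

For each vertex v, BFS finds the shortest path from v back to v.
The shortest such closed walk is e → c → e, length 2.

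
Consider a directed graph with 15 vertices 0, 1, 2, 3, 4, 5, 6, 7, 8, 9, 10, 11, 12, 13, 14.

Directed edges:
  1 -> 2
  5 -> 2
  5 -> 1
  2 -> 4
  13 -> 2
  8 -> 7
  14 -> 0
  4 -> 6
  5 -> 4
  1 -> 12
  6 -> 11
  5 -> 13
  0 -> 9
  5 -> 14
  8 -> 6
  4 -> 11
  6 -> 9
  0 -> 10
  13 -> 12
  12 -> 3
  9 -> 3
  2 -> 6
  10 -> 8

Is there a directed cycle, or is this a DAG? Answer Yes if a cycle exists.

DFS with white/gray/black marking, starting from 12:
12 gray
  3 gray
  3 black
12 black
0 gray
  9 gray
    9→3: 3 black — skip
  9 black
  10 gray
    8 gray
      7 gray
      7 black
      6 gray
        11 gray
        11 black
        6→9: 9 black — skip
      6 black
    8 black
  10 black
0 black
1 gray
  2 gray
    2→6: 6 black — skip
    4 gray
      4→6: 6 black — skip
      4→11: 11 black — skip
    4 black
  2 black
  1→12: 12 black — skip
1 black
5 gray
  14 gray
    14→0: 0 black — skip
  14 black
  13 gray
    13→2: 2 black — skip
    13→12: 12 black — skip
  13 black
  5→1: 1 black — skip
  5→4: 4 black — skip
  5→2: 2 black — skip
5 black
Every edge goes to a white or black vertex — no back edge, so the graph is acyclic.

No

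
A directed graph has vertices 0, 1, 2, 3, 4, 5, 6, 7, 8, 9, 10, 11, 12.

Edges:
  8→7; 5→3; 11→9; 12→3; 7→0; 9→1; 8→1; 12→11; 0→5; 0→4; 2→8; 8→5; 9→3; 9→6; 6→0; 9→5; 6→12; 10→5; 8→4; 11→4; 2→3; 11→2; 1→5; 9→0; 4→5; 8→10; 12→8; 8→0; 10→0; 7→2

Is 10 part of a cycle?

No

10 lies on a cycle iff there is a path from 10 back to itself.
Exploring from 10, it never reaches itself; equivalently, its strongly connected component is a singleton.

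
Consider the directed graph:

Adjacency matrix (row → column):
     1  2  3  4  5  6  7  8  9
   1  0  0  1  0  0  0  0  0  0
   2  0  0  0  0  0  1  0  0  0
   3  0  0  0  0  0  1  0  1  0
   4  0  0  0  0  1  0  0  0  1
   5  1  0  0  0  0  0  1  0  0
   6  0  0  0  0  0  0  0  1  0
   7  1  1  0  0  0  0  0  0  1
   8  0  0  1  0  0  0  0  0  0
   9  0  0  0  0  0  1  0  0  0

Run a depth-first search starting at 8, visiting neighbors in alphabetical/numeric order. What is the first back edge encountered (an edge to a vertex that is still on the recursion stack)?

DFS from 8 (visiting neighbors in alphabetical/numeric order); mark gray on enter, black on exit:
8 gray
  3 gray
    6 gray
      6→8: 8 is gray → back edge
First back edge: 6 → 8.

6→8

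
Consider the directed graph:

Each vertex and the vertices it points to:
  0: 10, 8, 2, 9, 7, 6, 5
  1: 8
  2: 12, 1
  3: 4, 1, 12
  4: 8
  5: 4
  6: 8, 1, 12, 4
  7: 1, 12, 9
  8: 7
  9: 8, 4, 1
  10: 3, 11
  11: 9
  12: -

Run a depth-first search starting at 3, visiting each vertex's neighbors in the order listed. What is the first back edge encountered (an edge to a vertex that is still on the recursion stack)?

DFS from 3 (visiting each vertex's neighbors in the order listed); mark gray on enter, black on exit:
3 gray
  4 gray
    8 gray
      7 gray
        1 gray
          1→8: 8 is gray → back edge
First back edge: 1 → 8.

1→8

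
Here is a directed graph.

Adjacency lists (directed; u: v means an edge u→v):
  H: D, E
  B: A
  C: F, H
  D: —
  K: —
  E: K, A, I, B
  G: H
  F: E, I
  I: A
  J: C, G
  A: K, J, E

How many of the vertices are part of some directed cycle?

A vertex is on a directed cycle iff it belongs to a strongly connected component of size ≥ 2 (or has a self-loop).
The vertices on cycles are {A, B, C, E, F, G, H, I, J} — 9 in total.

9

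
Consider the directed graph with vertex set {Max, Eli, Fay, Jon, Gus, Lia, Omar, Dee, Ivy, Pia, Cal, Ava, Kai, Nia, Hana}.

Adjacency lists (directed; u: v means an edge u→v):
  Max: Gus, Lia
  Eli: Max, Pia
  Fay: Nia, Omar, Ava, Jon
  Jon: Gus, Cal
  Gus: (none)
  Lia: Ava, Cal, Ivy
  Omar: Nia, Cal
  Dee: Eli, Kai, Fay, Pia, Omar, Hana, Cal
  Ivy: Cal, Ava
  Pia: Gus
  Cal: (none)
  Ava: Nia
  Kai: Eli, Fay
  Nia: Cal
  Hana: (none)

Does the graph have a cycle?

No

DFS with white/gray/black marking, starting from Fay:
Fay gray
  Nia gray
    Cal gray
    Cal black
  Nia black
  Omar gray
    Omar→Nia: Nia black — skip
    Omar→Cal: Cal black — skip
  Omar black
  Ava gray
    Ava→Nia: Nia black — skip
  Ava black
  Jon gray
    Gus gray
    Gus black
    Jon→Cal: Cal black — skip
  Jon black
Fay black
Max gray
  Max→Gus: Gus black — skip
  Lia gray
    Lia→Ava: Ava black — skip
    Lia→Cal: Cal black — skip
    Ivy gray
      Ivy→Cal: Cal black — skip
      Ivy→Ava: Ava black — skip
    Ivy black
  Lia black
Max black
Eli gray
  Eli→Max: Max black — skip
  Pia gray
    Pia→Gus: Gus black — skip
  Pia black
Eli black
Dee gray
  Dee→Eli: Eli black — skip
  Kai gray
    Kai→Eli: Eli black — skip
    Kai→Fay: Fay black — skip
  Kai black
  Dee→Fay: Fay black — skip
  Dee→Pia: Pia black — skip
  Dee→Omar: Omar black — skip
  Hana gray
  Hana black
  Dee→Cal: Cal black — skip
Dee black
Every edge goes to a white or black vertex — no back edge, so the graph is acyclic.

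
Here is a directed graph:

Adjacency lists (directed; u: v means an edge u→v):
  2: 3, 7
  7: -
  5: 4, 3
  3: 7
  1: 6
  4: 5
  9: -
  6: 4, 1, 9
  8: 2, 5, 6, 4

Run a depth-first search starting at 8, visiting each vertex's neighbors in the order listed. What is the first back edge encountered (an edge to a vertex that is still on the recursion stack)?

DFS from 8 (visiting each vertex's neighbors in the order listed); mark gray on enter, black on exit:
8 gray
  2 gray
    3 gray
      7 gray
      7 black
    3 black
    2→7: 7 black — skip
  2 black
  5 gray
    4 gray
      4→5: 5 is gray → back edge
First back edge: 4 → 5.

4->5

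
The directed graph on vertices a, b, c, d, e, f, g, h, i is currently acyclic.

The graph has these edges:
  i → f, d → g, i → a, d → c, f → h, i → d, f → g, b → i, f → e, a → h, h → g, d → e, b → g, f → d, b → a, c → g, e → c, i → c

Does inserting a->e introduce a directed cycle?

No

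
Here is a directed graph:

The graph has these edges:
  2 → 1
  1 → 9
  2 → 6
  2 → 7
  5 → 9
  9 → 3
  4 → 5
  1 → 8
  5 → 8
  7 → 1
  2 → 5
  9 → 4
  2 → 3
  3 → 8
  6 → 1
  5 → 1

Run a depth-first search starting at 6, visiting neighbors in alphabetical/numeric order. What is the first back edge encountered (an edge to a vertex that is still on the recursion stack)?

5->1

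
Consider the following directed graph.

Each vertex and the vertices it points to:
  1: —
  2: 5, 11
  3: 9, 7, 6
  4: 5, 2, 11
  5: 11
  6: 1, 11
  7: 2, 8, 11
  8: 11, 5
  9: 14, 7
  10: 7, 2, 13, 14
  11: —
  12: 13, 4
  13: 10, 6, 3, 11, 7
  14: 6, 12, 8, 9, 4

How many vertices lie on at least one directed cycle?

A vertex is on a directed cycle iff it belongs to a strongly connected component of size ≥ 2 (or has a self-loop).
The vertices on cycles are {3, 9, 10, 12, 13, 14} — 6 in total.

6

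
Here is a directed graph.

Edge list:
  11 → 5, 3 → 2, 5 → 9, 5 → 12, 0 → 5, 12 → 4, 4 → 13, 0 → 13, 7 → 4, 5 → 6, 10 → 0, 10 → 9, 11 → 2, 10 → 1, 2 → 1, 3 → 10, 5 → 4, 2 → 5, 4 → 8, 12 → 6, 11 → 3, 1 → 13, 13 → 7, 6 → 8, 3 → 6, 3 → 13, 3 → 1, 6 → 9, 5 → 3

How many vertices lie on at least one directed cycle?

8

A vertex is on a directed cycle iff it belongs to a strongly connected component of size ≥ 2 (or has a self-loop).
The vertices on cycles are {0, 2, 3, 4, 5, 7, 10, 13} — 8 in total.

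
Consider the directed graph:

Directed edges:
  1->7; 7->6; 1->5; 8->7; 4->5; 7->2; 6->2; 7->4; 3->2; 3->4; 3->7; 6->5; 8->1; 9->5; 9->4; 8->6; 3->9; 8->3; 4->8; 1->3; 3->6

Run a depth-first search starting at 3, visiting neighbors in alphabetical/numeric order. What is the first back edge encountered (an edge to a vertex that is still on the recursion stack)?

1→3

DFS from 3 (visiting neighbors in alphabetical/numeric order); mark gray on enter, black on exit:
3 gray
  2 gray
  2 black
  4 gray
    5 gray
    5 black
    8 gray
      1 gray
        1→3: 3 is gray → back edge
First back edge: 1 → 3.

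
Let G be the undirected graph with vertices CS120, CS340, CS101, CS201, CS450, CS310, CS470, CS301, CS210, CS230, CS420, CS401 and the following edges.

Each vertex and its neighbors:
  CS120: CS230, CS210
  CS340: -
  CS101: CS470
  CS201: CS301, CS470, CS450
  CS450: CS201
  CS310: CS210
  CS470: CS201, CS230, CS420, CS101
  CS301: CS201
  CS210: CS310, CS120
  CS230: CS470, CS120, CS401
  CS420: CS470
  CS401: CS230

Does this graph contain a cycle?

No

DFS, tracking each vertex's parent; an edge to a visited non-parent vertex closes a cycle.
Start from CS470:
visit CS470 (parent –)
  visit CS201 (parent CS470)
    visit CS301 (parent CS201)
      CS301–CS201: parent, skip
    CS201–CS470: parent, skip
    visit CS450 (parent CS201)
      CS450–CS201: parent, skip
  visit CS230 (parent CS470)
    CS230–CS470: parent, skip
    visit CS120 (parent CS230)
      CS120–CS230: parent, skip
      visit CS210 (parent CS120)
        visit CS310 (parent CS210)
          CS310–CS210: parent, skip
        CS210–CS120: parent, skip
    visit CS401 (parent CS230)
      CS401–CS230: parent, skip
  visit CS420 (parent CS470)
    CS420–CS470: parent, skip
  visit CS101 (parent CS470)
    CS101–CS470: parent, skip
visit CS340 (parent –)
No non-parent visited neighbor found — the graph is a forest.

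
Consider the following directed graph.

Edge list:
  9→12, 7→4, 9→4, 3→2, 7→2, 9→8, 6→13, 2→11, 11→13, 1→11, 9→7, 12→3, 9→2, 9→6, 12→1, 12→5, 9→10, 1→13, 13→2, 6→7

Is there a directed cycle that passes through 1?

No

1 lies on a cycle iff there is a path from 1 back to itself.
Exploring from 1, it never reaches itself; equivalently, its strongly connected component is a singleton.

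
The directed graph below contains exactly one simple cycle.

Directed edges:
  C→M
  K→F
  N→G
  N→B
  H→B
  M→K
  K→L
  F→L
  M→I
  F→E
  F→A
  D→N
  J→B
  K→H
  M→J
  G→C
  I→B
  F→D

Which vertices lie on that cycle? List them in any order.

C, D, F, G, K, M, N

DFS with gray/black marking from G:
G gray
  C gray
    M gray
      I gray
        B gray
        B black
      I black
      K gray
        H gray
          H→B: B black — skip
        H black
        L gray
        L black
        F gray
          F→L: L black — skip
          A gray
          A black
          E gray
          E black
          D gray
            N gray
              N→B: B black — skip
              N→G: G is gray → back edge
Back edge closes the cycle G → C → M → K → F → D → N → G; its vertices are {C, D, F, G, K, M, N}.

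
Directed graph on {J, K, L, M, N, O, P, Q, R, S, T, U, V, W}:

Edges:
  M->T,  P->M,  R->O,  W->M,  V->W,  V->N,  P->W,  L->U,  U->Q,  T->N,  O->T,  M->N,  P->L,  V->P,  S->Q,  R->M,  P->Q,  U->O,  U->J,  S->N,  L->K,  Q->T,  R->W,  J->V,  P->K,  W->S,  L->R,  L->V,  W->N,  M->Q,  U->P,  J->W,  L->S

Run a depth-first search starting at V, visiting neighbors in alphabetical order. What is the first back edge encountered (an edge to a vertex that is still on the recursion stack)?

DFS from V (visiting neighbors in alphabetical order); mark gray on enter, black on exit:
V gray
  N gray
  N black
  P gray
    K gray
    K black
    L gray
      L→K: K black — skip
      R gray
        M gray
          M→N: N black — skip
          Q gray
            T gray
              T→N: N black — skip
            T black
          Q black
          M→T: T black — skip
        M black
        O gray
          O→T: T black — skip
        O black
        W gray
          W→M: M black — skip
          W→N: N black — skip
          S gray
            S→N: N black — skip
            S→Q: Q black — skip
          S black
        W black
      R black
      L→S: S black — skip
      U gray
        J gray
          J→V: V is gray → back edge
First back edge: J → V.

J->V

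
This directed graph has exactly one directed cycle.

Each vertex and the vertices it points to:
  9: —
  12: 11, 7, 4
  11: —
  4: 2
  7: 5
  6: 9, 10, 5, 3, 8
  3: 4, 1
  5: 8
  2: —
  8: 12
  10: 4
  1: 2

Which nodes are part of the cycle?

5, 7, 8, 12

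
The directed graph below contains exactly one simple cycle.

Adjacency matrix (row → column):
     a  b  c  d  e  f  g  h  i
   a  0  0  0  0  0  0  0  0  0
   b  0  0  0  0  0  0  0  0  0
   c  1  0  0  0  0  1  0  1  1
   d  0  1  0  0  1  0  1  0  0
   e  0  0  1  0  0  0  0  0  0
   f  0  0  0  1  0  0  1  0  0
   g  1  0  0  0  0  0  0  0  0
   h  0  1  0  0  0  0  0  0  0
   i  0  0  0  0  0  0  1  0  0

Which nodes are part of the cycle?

c, d, e, f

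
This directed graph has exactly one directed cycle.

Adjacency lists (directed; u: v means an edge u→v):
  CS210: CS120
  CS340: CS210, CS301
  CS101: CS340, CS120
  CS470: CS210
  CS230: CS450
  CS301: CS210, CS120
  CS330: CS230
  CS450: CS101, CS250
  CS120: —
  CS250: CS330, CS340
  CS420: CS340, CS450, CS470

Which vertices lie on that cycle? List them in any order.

DFS with gray/black marking from CS450:
CS450 gray
  CS101 gray
    CS340 gray
      CS210 gray
        CS120 gray
        CS120 black
      CS210 black
      CS301 gray
        CS301→CS210: CS210 black — skip
        CS301→CS120: CS120 black — skip
      CS301 black
    CS340 black
    CS101→CS120: CS120 black — skip
  CS101 black
  CS250 gray
    CS330 gray
      CS230 gray
        CS230→CS450: CS450 is gray → back edge
Back edge closes the cycle CS450 → CS250 → CS330 → CS230 → CS450; its vertices are {CS230, CS250, CS330, CS450}.

CS230, CS250, CS330, CS450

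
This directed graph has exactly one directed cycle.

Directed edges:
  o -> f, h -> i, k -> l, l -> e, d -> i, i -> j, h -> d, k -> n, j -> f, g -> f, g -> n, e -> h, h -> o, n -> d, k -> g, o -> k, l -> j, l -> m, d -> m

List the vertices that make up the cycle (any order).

e, h, k, l, o

DFS with gray/black marking from h:
h gray
  d gray
    i gray
      j gray
        f gray
        f black
      j black
    i black
    m gray
    m black
  d black
  o gray
    k gray
      n gray
        n→d: d black — skip
      n black
      g gray
        g→n: n black — skip
        g→f: f black — skip
      g black
      l gray
        l→m: m black — skip
        e gray
          e→h: h is gray → back edge
Back edge closes the cycle h → o → k → l → e → h; its vertices are {e, h, k, l, o}.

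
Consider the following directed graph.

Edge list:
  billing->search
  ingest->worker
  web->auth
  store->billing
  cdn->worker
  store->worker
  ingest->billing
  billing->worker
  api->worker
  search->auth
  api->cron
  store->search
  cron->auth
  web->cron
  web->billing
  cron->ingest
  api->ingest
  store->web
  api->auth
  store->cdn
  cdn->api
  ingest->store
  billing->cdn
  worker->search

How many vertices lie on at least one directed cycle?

A vertex is on a directed cycle iff it belongs to a strongly connected component of size ≥ 2 (or has a self-loop).
The vertices on cycles are {api, cdn, web, cron, store, ingest, billing} — 7 in total.

7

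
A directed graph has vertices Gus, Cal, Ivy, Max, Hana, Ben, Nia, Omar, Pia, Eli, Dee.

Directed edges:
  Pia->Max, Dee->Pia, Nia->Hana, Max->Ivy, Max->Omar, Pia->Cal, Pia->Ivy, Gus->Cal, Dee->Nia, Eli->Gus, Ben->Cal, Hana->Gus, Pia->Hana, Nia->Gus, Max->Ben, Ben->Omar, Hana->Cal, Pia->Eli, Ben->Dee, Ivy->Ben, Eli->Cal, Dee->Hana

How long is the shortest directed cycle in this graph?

For each vertex v, BFS finds the shortest path from v back to v.
The shortest such closed walk is Dee → Pia → Ivy → Ben → Dee, length 4.

4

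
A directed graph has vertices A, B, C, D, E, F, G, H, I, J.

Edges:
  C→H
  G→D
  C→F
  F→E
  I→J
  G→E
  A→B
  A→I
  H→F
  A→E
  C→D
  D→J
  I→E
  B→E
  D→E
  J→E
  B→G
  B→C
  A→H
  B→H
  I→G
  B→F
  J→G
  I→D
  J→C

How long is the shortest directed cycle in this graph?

3

For each vertex v, BFS finds the shortest path from v back to v.
The shortest such closed walk is C → D → J → C, length 3.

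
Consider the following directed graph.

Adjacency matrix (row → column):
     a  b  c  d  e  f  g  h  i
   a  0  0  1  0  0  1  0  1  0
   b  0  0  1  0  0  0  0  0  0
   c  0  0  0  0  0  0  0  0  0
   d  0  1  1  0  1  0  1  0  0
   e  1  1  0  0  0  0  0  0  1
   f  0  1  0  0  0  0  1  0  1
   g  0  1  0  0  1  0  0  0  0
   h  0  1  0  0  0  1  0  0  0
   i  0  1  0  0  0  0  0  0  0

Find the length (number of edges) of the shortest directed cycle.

For each vertex v, BFS finds the shortest path from v back to v.
The shortest such closed walk is e → a → f → g → e, length 4.

4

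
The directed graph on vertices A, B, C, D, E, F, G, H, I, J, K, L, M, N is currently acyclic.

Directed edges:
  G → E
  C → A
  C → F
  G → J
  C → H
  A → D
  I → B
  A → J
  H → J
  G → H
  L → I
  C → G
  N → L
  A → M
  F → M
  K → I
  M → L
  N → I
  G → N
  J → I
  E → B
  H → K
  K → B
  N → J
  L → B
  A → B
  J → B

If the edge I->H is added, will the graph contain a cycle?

Adding I→H creates a cycle iff H can already reach I.
Path from H: H → K → I.
So H → … → I → H is a cycle.

Yes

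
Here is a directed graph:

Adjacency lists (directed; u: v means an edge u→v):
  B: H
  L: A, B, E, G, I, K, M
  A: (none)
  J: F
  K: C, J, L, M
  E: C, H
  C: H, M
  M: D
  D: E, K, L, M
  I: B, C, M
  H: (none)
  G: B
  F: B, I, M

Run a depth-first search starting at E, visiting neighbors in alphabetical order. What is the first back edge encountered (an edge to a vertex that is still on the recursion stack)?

D→E

DFS from E (visiting neighbors in alphabetical order); mark gray on enter, black on exit:
E gray
  C gray
    H gray
    H black
    M gray
      D gray
        D→E: E is gray → back edge
First back edge: D → E.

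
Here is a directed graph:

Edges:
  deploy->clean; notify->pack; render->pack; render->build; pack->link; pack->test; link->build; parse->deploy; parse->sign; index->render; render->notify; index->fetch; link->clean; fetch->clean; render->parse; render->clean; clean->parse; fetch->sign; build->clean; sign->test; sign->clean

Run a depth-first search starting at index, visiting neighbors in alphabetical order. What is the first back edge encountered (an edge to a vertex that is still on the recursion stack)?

DFS from index (visiting neighbors in alphabetical order); mark gray on enter, black on exit:
index gray
  fetch gray
    clean gray
      parse gray
        deploy gray
          deploy→clean: clean is gray → back edge
First back edge: deploy → clean.

deploy→clean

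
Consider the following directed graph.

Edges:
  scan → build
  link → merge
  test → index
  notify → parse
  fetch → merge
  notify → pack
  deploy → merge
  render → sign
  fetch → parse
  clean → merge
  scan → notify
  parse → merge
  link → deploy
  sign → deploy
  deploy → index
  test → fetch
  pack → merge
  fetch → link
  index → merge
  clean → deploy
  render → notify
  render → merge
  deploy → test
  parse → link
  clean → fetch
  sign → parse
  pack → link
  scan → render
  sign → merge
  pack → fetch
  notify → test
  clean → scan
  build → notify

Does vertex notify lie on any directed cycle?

No

notify lies on a cycle iff there is a path from notify back to itself.
Exploring from notify, it never reaches itself; equivalently, its strongly connected component is a singleton.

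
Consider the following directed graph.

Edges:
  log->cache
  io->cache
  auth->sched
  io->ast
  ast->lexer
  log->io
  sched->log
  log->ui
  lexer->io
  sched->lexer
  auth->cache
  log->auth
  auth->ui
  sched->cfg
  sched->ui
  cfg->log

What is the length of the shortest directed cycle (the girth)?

3

For each vertex v, BFS finds the shortest path from v back to v.
The shortest such closed walk is log → auth → sched → log, length 3.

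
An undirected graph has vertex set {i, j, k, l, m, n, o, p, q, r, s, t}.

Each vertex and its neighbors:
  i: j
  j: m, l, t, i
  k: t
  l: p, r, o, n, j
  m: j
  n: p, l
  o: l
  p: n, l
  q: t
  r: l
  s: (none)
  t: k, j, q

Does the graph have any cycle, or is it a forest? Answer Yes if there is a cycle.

Yes

DFS, tracking each vertex's parent; an edge to a visited non-parent vertex closes a cycle.
Start from m:
visit m (parent –)
  visit j (parent m)
    j–m: parent, skip
    visit l (parent j)
      visit p (parent l)
        visit n (parent p)
          n–p: parent, skip
          n–l: l visited and ≠ parent → cycle
Cycle: l – p – n – l.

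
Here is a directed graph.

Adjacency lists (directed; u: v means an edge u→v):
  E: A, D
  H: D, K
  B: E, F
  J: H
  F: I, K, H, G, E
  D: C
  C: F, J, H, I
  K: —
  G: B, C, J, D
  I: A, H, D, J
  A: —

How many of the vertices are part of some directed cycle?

A vertex is on a directed cycle iff it belongs to a strongly connected component of size ≥ 2 (or has a self-loop).
The vertices on cycles are {B, C, D, E, F, G, H, I, J} — 9 in total.

9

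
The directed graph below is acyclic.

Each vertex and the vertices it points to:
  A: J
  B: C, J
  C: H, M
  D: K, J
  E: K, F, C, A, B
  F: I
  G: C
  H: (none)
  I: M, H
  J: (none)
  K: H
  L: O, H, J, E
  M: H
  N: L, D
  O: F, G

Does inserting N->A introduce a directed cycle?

No

Adding N→A creates a cycle iff A can already reach N.
Explore from A: no path reaches N. The graph stays acyclic.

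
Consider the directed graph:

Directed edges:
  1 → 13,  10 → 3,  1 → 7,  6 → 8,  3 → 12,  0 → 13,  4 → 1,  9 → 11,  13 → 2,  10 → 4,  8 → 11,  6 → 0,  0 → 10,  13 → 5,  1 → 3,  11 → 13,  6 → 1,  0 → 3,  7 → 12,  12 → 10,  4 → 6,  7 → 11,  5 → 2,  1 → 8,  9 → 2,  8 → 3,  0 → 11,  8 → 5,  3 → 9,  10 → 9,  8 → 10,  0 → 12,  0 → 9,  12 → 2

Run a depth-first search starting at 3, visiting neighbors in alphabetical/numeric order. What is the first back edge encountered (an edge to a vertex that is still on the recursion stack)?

10->3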